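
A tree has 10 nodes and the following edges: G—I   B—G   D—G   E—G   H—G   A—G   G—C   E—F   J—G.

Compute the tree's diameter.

3

Starting from F, a farthest node is B at distance 3.
One longest path: F – E – G – B.
So the diameter is 3.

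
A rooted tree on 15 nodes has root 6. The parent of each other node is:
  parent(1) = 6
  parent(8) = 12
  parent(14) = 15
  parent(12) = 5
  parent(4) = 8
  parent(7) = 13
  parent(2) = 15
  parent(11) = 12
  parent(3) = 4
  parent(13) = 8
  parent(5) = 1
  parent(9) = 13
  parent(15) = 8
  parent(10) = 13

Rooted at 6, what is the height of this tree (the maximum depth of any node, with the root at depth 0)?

6

The longest root-to-leaf path is 6 – 1 – 5 – 12 – 8 – 13 – 10 (6 edges).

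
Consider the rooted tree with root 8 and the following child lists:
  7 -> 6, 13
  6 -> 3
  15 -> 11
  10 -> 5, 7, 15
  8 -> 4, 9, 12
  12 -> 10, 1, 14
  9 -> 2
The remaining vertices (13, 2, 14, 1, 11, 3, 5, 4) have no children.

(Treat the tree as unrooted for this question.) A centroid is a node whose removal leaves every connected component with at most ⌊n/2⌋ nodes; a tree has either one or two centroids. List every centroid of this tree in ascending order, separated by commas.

10

Delete 10: the remaining components have sizes 7, 4, 2, 1. Max 7 ≤ 7, so 10 is a centroid.
No neighbour of 10 does as well, so 10 is the unique centroid.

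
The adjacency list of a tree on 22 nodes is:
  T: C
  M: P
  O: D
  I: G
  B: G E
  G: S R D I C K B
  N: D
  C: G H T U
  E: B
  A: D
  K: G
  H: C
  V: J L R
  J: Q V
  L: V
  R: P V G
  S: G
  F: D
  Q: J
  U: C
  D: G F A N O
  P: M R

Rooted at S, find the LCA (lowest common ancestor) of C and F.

C's ancestor chain is C, G, S and F's is F, D, G, S; they first meet at G.

G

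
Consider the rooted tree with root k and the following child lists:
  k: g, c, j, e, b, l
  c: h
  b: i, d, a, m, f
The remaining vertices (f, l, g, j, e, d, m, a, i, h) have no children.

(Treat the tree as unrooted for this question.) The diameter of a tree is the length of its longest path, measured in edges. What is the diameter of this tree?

BFS from a reaches h last, at distance 4; BFS from h confirms no node is farther.
Path: a – b – k – c – h.

4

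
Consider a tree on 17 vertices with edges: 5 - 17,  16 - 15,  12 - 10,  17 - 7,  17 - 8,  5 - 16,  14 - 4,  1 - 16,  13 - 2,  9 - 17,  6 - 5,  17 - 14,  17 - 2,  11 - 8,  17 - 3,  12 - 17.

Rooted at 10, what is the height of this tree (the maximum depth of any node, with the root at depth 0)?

5

The longest root-to-leaf path is 10–12–17–5–16–1 (5 edges).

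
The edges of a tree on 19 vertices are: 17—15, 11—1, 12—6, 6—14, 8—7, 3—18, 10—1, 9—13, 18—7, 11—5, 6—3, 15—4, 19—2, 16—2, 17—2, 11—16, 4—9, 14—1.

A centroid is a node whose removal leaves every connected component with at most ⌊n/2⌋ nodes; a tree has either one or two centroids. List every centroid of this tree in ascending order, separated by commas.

Removing 11 splits the tree into components of sizes 9, 8, 1; the largest is 9 ≤ ⌊19/2⌋ = 9.
No neighbour of 11 does as well, so 11 is the unique centroid.

11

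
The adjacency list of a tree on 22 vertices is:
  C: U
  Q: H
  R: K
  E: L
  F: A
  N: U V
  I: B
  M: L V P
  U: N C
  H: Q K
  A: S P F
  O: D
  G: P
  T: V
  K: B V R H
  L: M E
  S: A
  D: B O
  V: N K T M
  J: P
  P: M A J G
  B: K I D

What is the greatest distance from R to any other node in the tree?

A farthest node from R is F (S also at distance 6).
The path R – K – V – M – P – A – F has 6 edges.

6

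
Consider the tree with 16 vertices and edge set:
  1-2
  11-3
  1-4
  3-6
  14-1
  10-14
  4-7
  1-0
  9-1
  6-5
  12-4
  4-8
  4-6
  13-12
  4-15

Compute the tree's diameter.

6

Starting from 11, a farthest node is 10 at distance 6.
One longest path: 11 – 3 – 6 – 4 – 1 – 14 – 10.
So the diameter is 6.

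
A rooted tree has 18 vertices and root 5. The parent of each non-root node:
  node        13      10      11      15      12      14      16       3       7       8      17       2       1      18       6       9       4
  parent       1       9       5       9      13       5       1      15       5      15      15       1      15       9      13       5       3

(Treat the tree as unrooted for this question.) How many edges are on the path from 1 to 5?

3

The path is 1 – 15 – 9 – 5, which has 3 edges.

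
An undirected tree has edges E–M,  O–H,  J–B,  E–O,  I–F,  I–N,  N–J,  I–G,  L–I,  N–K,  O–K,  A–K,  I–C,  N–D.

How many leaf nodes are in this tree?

Degree-1 nodes: A, B, C, D, F, G, H, L, M — 9 of them.

9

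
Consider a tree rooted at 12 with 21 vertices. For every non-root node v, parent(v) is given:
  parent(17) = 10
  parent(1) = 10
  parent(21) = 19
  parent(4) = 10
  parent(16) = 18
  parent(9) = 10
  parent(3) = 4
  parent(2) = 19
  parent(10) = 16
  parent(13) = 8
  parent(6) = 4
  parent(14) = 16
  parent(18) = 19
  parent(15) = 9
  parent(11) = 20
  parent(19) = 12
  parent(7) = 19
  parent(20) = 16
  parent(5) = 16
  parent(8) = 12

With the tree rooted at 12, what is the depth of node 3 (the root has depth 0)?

12–19–18–16–10–4–3 — 6 edges.

6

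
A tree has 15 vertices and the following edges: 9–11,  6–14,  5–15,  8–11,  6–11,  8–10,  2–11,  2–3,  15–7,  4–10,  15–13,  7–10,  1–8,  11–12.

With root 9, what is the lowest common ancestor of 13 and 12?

11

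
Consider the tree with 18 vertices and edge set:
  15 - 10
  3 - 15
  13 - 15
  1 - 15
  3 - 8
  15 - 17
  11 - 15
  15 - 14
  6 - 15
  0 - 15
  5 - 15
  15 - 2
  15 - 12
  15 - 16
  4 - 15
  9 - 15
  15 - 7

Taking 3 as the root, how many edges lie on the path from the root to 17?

2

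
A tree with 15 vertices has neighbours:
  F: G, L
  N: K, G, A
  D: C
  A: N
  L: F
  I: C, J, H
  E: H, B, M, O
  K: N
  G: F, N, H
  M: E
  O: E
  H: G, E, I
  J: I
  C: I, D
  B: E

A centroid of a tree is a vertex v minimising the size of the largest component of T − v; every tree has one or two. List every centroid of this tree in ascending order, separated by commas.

H

If H is removed the pieces have sizes 6, 4, 4, all ≤ ⌊15/2⌋ = 7.
Every other node leaves some component of size > 7, so the centroid is unique.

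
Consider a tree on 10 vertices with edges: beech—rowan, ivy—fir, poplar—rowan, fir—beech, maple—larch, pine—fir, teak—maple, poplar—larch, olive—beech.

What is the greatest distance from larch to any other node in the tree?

Distances from larch peak at 5, attained at pine (ivy also at distance 5).
larch – poplar – rowan – beech – fir – pine

5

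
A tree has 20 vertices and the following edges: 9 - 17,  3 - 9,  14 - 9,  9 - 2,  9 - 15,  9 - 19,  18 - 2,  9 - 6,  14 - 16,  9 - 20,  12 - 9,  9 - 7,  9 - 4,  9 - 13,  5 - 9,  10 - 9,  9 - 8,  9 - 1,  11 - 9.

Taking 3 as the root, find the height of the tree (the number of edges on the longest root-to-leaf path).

A deepest node is 18, reached by 3-9-2-18.
That path has 3 edges, so the height is 3.

3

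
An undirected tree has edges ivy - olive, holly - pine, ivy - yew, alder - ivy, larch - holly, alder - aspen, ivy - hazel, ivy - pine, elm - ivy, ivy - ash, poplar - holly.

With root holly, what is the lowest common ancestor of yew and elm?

ivy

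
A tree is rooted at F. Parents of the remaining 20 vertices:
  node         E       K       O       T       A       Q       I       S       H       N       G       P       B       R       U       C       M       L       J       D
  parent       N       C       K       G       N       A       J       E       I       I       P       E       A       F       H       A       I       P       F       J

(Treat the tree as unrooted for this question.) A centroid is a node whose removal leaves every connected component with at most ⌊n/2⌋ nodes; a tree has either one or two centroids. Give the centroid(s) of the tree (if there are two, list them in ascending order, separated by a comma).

N

If N is removed the pieces have sizes 8, 6, 6, all ≤ ⌊21/2⌋ = 10.
Every other node leaves some component of size > 10, so the centroid is unique.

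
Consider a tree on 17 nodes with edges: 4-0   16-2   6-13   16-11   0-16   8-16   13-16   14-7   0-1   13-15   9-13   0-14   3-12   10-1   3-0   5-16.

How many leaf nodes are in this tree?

Degree-1 nodes: 2, 4, 5, 6, 7, 8, 9, 10, 11, 12, 15 — 11 of them.

11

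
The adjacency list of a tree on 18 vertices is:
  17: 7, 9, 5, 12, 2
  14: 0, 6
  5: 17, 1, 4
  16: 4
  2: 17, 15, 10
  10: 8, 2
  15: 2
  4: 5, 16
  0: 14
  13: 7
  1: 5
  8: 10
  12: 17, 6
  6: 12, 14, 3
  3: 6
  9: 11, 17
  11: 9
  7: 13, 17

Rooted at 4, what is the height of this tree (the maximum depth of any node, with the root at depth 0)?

6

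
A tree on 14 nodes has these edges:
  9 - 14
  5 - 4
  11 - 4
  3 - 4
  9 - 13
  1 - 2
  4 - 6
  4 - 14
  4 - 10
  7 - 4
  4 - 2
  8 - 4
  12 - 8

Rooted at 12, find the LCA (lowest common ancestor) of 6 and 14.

Ancestors of 6 (toward the root): 6, 4, 8, 12.
Ancestors of 14: 14, 4, 8, 12.
The deepest node appearing in both lists is 4.

4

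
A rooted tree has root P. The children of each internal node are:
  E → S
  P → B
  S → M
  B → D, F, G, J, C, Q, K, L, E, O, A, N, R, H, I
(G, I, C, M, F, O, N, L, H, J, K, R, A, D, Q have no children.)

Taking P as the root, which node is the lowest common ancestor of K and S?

B

K's ancestor chain is K, B, P and S's is S, E, B, P; they first meet at B.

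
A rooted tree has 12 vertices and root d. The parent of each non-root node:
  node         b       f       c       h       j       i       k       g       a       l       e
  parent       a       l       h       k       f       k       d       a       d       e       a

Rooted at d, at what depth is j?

5

Path from d to j: d – a – e – l – f – j, which has 5 edges.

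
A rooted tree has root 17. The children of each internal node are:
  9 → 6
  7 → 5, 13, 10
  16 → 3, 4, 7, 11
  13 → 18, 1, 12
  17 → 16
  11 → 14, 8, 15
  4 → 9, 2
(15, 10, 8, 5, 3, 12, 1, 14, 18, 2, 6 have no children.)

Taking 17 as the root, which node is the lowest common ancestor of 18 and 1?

13

Ancestors of 18 (toward the root): 18, 13, 7, 16, 17.
Ancestors of 1: 1, 13, 7, 16, 17.
The deepest node appearing in both lists is 13.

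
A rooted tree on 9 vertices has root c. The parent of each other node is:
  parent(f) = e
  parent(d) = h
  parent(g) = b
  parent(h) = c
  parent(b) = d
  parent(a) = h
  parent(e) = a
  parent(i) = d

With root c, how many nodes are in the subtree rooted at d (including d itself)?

4

Descendants of d (including itself): d, b, i, g. That's 4.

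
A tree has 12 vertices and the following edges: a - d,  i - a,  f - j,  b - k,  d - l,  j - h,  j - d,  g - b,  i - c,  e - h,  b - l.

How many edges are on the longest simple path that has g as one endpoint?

6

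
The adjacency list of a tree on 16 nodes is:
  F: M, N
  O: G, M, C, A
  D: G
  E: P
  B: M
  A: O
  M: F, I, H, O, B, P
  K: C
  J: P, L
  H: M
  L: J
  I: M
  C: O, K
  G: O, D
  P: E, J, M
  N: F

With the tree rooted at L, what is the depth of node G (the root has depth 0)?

5

Climbing from G to the root: G–O–M–P–J–L. That's 5 steps.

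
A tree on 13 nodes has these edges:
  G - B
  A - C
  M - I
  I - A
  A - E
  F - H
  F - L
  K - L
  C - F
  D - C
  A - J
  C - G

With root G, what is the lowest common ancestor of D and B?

G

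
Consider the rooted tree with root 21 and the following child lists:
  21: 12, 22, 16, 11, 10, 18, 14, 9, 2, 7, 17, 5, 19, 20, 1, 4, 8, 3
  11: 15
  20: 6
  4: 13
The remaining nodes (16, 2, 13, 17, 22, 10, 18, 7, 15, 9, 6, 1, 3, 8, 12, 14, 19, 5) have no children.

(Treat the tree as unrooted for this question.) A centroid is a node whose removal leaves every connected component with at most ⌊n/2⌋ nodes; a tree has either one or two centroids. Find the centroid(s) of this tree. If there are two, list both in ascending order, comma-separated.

Delete 21: the remaining components have sizes 2, 2, 2, 1, 1, 1, 1, 1, 1, 1, 1, 1, 1, 1, 1, 1, 1, 1. Max 2 ≤ 11, so 21 is a centroid.
Every other node leaves some component of size > 11, so the centroid is unique.

21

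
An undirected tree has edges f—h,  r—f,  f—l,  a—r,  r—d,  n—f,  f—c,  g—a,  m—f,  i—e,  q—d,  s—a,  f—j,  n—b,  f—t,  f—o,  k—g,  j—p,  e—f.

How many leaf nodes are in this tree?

Exactly 12 nodes have a single neighbour: b, c, h, i, k, l, m, o, p, q, s, t.

12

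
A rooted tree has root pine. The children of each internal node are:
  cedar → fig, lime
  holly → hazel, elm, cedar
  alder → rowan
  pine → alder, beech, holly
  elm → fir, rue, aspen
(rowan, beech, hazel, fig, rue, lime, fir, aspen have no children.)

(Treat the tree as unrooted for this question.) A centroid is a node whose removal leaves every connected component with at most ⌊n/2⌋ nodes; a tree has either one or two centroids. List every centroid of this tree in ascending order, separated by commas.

Removing holly splits the tree into components of sizes 4, 4, 3, 1; the largest is 4 ≤ ⌊13/2⌋ = 6.
Every other node leaves some component of size > 6, so the centroid is unique.

holly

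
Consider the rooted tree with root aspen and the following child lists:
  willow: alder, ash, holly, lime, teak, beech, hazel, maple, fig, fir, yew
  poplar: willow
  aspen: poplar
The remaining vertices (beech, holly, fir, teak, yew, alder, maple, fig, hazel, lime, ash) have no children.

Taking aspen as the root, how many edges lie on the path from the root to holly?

Path from aspen to holly: aspen–poplar–willow–holly, which has 3 edges.

3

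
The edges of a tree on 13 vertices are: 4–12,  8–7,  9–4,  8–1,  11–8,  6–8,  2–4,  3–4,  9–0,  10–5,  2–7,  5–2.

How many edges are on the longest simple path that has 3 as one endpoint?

5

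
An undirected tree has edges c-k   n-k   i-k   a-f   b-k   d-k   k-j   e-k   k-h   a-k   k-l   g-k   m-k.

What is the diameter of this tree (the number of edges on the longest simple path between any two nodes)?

3

A longest path is f–a–k–m, with 3 edges.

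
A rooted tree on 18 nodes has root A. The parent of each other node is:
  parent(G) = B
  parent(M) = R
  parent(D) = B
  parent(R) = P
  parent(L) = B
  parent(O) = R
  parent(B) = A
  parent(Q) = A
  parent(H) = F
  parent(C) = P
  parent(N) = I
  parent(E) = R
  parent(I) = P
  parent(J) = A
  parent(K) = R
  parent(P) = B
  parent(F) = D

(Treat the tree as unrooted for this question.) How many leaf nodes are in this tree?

Exactly 11 nodes have a single neighbour: C, E, G, H, J, K, L, M, N, O, Q.

11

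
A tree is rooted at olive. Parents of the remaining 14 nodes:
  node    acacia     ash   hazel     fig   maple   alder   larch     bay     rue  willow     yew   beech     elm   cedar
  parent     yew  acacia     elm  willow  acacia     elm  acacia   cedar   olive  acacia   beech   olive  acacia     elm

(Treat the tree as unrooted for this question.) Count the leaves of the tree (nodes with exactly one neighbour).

8

Degree-1 nodes: alder, ash, bay, fig, hazel, larch, maple, rue — 8 of them.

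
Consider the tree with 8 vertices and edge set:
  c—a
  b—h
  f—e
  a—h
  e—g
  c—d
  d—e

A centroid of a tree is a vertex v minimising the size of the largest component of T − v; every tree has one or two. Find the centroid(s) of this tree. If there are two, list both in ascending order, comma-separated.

Delete c: the remaining components have sizes 4, 3. Max 4 ≤ 4, so c is a centroid.
Its neighbour d also leaves a largest component of size 4, so both are centroids.

c, d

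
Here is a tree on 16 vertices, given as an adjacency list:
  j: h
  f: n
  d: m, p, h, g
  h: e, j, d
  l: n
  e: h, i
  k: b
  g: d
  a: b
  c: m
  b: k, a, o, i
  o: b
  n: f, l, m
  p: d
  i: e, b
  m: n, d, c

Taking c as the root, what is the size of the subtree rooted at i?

5

The subtree rooted at i contains: i, b, a, k, o — 5 nodes.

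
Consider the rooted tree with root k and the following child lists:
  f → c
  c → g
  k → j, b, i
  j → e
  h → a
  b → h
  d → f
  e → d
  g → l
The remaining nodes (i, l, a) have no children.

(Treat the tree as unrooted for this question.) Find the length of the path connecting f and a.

7

Walking from f: f – d – e – j – k – b – h – a. Length 7.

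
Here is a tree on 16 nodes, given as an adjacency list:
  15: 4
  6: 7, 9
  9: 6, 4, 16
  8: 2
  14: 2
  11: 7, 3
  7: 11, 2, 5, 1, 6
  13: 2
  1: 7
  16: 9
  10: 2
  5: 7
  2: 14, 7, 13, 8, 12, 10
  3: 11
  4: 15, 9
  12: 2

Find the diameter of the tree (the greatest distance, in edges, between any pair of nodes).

BFS from 15 reaches 13 last, at distance 6; BFS from 13 confirms no node is farther.
Path: 15 – 4 – 9 – 6 – 7 – 2 – 13.

6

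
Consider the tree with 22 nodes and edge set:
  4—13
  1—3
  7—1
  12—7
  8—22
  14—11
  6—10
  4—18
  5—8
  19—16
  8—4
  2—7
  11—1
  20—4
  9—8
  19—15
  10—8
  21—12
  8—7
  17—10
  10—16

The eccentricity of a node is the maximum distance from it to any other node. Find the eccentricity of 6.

Distances from 6 peak at 6, attained at 14.
6-10-8-7-1-11-14

6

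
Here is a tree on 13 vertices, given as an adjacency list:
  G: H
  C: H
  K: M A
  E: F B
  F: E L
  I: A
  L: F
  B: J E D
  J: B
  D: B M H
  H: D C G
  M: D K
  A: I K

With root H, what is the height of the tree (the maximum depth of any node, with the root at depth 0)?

A deepest node is L, reached by H–D–B–E–F–L.
That path has 5 edges, so the height is 5.

5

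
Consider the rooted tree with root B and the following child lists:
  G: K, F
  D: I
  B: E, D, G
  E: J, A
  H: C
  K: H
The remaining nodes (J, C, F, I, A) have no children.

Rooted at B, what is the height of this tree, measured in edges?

The longest root-to-leaf path is B-G-K-H-C (4 edges).

4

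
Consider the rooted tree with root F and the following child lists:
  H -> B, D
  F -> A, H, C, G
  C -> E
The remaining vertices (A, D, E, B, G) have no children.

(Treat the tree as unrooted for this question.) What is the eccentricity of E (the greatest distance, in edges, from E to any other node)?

A farthest node from E is B (D also at distance 4).
The path E-C-F-H-B has 4 edges.

4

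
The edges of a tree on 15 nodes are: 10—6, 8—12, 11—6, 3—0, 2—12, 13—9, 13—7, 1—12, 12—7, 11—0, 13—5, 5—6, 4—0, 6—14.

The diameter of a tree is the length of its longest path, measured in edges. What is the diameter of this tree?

Starting from 8, a farthest node is 3 at distance 8.
One longest path: 8 - 12 - 7 - 13 - 5 - 6 - 11 - 0 - 3.
So the diameter is 8.

8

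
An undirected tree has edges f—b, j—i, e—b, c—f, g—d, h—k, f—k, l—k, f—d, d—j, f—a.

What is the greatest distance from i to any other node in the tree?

5

A farthest node from i is h (l, e also at distance 5).
The path i–j–d–f–k–h has 5 edges.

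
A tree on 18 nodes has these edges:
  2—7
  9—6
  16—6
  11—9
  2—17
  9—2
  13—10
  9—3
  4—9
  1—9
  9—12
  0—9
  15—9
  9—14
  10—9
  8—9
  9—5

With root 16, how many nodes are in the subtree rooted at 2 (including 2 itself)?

3

2's subtree: {2, 17, 7}, size 3.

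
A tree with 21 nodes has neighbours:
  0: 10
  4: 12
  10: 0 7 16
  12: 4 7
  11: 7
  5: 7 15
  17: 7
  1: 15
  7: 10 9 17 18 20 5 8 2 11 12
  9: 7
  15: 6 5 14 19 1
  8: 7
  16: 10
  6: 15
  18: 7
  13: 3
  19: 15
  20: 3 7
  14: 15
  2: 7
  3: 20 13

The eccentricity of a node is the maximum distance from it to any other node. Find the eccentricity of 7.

Distances from 7 peak at 3, attained at 14 (6, 1, 19, 13 also at distance 3).
7-5-15-14

3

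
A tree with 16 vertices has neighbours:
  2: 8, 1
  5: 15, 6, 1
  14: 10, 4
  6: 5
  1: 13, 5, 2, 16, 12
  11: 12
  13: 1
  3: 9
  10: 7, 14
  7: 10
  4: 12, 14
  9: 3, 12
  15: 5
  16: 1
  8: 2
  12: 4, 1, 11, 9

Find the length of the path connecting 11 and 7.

5

11 - 12 - 4 - 14 - 10 - 7: 5 edges.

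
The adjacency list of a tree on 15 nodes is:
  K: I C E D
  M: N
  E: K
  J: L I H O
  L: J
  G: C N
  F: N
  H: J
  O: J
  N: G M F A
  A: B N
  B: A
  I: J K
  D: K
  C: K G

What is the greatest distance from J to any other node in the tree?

7

The node farthest from J is B, via J – I – K – C – G – N – A – B — 7 edges.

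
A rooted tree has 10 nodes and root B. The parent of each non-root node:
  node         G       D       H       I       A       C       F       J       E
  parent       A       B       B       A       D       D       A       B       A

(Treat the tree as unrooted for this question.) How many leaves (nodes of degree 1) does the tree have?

7

Degree-1 nodes: C, E, F, G, H, I, J — 7 of them.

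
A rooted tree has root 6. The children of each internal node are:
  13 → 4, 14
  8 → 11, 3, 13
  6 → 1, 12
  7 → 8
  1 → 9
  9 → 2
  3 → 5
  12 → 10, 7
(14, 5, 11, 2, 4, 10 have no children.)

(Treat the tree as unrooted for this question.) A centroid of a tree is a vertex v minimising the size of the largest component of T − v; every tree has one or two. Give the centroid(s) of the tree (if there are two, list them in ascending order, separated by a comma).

7, 8

Delete 8: the remaining components have sizes 7, 3, 2, 1. Max 7 ≤ 7, so 8 is a centroid.
7 is adjacent to 8 and is also a centroid (the largest component after removing it is likewise 7).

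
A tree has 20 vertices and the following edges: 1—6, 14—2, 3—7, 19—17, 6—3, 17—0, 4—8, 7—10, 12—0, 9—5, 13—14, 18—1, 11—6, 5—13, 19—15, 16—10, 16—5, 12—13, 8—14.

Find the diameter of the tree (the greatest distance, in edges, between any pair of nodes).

13

BFS from 15 reaches 18 last, at distance 13; BFS from 18 confirms no node is farther.
Path: 15–19–17–0–12–13–5–16–10–7–3–6–1–18.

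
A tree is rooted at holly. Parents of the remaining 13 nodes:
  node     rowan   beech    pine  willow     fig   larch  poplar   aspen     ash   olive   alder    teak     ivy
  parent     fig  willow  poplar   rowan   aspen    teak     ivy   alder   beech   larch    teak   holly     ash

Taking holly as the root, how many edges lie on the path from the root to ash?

8

Climbing from ash to the root: ash–beech–willow–rowan–fig–aspen–alder–teak–holly. That's 8 steps.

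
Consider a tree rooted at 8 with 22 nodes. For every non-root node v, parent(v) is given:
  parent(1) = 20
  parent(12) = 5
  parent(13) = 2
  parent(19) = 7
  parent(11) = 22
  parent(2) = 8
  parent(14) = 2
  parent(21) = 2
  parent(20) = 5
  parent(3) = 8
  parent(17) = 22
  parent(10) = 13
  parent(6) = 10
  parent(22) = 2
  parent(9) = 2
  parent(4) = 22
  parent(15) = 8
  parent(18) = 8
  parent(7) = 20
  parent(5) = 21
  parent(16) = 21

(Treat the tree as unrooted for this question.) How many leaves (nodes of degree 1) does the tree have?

The leaves are 1, 3, 4, 6, 9, 11, 12, 14, 15, 16, 17, 18, 19.
That is 13 leaves.

13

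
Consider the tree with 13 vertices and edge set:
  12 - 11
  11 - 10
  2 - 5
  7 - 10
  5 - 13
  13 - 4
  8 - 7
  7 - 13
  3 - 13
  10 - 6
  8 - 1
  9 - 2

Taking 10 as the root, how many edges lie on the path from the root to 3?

Climbing from 3 to the root: 3–13–7–10. That's 3 steps.

3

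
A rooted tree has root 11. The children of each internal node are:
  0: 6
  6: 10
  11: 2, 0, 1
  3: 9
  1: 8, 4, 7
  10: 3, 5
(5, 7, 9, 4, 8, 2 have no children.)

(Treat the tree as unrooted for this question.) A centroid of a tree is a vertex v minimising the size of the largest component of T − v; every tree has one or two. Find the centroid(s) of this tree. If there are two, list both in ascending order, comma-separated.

0, 11

Delete 0: the remaining components have sizes 6, 5. Max 6 ≤ 6, so 0 is a centroid.
11 is adjacent to 0 and is also a centroid (the largest component after removing it is likewise 6).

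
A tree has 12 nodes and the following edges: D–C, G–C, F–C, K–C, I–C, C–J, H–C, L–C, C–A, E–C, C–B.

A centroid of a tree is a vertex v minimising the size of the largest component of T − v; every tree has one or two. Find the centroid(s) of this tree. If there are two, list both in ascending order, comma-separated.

If C is removed the pieces have sizes 1, 1, 1, 1, 1, 1, 1, 1, 1, 1, 1, all ≤ ⌊12/2⌋ = 6.
Every other node leaves some component of size > 6, so the centroid is unique.

C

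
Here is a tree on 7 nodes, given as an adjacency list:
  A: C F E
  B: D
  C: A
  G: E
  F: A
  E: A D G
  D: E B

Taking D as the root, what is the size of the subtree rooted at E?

The subtree rooted at E contains: E, G, A, F, C — 5 nodes.

5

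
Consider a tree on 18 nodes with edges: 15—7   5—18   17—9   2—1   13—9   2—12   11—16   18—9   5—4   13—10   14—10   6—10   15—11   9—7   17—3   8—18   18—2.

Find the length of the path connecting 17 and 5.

3

17 – 9 – 18 – 5: 3 edges.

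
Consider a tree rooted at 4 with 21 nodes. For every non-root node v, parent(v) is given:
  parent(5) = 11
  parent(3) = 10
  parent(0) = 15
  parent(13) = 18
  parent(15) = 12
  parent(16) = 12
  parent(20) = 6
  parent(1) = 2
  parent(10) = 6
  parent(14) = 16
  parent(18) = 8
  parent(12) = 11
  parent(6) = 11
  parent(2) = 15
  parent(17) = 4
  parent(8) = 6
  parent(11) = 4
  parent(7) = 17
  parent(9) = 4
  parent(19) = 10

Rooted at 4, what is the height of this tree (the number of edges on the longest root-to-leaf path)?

5

A deepest node is 1, reached by 4 → 11 → 12 → 15 → 2 → 1.
That path has 5 edges, so the height is 5.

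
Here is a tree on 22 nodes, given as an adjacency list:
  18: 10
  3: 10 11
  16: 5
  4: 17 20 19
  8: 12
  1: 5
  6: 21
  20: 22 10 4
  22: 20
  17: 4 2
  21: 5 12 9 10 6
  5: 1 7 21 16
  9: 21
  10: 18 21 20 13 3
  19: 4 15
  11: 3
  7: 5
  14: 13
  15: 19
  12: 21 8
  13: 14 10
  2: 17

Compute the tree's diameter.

BFS from 1 reaches 2 last, at distance 7; BFS from 2 confirms no node is farther.
Path: 1 – 5 – 21 – 10 – 20 – 4 – 17 – 2.

7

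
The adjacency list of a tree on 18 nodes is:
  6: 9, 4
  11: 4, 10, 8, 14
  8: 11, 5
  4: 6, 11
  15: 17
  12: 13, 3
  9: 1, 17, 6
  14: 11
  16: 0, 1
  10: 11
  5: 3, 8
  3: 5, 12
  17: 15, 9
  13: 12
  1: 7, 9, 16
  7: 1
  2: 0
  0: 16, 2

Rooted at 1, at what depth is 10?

5

Climbing from 10 to the root: 10 → 11 → 4 → 6 → 9 → 1. That's 5 steps.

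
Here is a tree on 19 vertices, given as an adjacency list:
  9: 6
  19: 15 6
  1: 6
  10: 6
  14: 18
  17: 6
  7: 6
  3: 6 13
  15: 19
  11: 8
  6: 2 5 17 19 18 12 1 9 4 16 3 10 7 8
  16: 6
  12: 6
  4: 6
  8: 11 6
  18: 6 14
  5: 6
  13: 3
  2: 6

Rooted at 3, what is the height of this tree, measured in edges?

15 sits deepest: 3-6-19-15 — 3 edges from the root.

3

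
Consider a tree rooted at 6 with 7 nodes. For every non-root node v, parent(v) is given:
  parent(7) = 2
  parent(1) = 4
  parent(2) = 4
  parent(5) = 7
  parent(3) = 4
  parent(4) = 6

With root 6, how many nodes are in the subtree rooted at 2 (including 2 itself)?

3

Descendants of 2 (including itself): 2, 7, 5. That's 3.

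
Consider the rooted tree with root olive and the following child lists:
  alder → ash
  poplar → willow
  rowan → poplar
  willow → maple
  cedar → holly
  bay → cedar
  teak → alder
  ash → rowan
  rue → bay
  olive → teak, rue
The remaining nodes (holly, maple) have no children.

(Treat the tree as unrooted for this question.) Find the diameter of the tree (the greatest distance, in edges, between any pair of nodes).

11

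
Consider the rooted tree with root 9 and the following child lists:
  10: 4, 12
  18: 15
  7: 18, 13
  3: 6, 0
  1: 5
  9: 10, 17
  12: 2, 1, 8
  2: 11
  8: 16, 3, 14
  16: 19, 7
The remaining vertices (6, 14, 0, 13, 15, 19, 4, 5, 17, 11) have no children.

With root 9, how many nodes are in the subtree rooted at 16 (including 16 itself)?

6

16's subtree: {16, 7, 19, 18, 13, 15}, size 6.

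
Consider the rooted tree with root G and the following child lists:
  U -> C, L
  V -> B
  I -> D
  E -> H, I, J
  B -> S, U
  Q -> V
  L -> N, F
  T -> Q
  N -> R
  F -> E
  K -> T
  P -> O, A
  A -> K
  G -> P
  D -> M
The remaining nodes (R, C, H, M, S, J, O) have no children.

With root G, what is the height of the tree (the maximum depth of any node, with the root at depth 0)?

14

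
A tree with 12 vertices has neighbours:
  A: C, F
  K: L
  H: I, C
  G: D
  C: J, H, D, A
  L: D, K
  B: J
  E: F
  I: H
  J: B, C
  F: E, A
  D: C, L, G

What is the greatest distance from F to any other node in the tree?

Distances from F peak at 5, attained at K.
F – A – C – D – L – K

5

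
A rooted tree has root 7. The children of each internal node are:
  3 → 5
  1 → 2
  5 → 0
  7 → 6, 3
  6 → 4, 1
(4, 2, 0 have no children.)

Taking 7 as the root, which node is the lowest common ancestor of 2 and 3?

7

Ancestors of 2 (toward the root): 2, 1, 6, 7.
Ancestors of 3: 3, 7.
The deepest node appearing in both lists is 7.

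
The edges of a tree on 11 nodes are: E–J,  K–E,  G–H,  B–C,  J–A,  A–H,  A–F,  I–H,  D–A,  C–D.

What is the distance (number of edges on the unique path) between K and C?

Walking from K: K–E–J–A–D–C. Length 5.

5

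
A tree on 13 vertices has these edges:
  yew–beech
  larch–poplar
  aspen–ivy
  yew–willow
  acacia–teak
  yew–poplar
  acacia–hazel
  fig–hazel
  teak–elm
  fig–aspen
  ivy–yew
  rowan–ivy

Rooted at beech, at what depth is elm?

Climbing from elm to the root: elm–teak–acacia–hazel–fig–aspen–ivy–yew–beech. That's 8 steps.

8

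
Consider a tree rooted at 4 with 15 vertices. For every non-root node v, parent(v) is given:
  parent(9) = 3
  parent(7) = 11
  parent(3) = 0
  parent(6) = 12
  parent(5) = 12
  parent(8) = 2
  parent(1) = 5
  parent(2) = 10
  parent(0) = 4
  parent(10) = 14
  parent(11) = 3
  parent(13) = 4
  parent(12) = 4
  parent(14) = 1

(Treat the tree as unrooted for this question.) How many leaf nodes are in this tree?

5

Exactly 5 nodes have a single neighbour: 6, 7, 8, 9, 13.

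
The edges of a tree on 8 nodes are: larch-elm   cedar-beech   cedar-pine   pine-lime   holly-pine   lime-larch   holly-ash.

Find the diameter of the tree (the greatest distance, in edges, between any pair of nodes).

Starting from elm, a farthest node is beech at distance 5.
One longest path: elm – larch – lime – pine – cedar – beech.
So the diameter is 5.

5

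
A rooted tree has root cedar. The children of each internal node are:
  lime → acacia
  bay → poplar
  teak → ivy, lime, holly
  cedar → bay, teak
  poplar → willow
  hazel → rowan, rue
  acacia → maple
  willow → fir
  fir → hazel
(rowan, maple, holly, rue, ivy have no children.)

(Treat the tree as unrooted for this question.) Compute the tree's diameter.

Starting from rue, a farthest node is maple at distance 10.
One longest path: rue–hazel–fir–willow–poplar–bay–cedar–teak–lime–acacia–maple.
So the diameter is 10.

10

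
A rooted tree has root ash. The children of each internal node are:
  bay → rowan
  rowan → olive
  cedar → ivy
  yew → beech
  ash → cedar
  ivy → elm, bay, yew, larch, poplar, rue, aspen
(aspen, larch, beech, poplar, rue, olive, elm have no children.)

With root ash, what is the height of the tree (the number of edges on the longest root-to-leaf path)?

olive sits deepest: ash-cedar-ivy-bay-rowan-olive — 5 edges from the root.

5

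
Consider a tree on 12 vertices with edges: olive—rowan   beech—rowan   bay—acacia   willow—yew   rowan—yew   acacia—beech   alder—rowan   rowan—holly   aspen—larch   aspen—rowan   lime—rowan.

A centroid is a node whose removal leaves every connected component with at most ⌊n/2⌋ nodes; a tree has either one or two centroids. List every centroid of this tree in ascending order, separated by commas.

Delete rowan: the remaining components have sizes 3, 2, 2, 1, 1, 1, 1. Max 3 ≤ 6, so rowan is a centroid.
Every other node leaves some component of size > 6, so the centroid is unique.

rowan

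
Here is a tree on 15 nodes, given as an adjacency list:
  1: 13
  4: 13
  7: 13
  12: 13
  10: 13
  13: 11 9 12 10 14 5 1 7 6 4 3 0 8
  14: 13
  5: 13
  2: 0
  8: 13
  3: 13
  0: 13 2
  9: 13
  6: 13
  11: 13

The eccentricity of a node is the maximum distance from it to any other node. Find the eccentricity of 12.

3

The node farthest from 12 is 2, via 12–13–0–2 — 3 edges.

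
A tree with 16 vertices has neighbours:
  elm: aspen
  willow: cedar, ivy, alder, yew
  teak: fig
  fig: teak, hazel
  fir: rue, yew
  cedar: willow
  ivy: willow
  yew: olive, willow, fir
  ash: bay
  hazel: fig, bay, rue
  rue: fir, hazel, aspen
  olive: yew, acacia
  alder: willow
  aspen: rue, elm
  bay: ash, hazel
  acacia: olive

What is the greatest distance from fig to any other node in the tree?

Distances from fig peak at 6, attained at acacia (cedar, ivy, alder also at distance 6).
fig – hazel – rue – fir – yew – olive – acacia

6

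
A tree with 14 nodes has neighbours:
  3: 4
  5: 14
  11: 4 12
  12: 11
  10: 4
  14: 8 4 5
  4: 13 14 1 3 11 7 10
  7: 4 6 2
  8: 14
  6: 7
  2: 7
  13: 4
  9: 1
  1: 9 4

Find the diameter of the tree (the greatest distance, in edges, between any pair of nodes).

A longest path is 6-7-4-1-9, with 4 edges.

4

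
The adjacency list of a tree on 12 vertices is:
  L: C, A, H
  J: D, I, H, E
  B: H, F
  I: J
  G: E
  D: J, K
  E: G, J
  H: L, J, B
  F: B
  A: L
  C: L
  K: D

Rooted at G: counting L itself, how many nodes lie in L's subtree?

Descendants of L (including itself): L, C, A. That's 3.

3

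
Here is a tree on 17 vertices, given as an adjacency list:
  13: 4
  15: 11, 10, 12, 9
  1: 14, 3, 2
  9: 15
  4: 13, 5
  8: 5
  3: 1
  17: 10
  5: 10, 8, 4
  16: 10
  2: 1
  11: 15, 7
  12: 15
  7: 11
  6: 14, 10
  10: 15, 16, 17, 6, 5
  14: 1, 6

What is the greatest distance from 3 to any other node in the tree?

7

The node farthest from 3 is 7 (13 also at distance 7), via 3-1-14-6-10-15-11-7 — 7 edges.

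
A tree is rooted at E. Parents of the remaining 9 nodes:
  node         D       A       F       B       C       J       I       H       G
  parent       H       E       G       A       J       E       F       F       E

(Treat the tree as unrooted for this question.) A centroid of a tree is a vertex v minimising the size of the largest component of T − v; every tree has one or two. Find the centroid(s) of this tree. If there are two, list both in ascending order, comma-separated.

Delete G: the remaining components have sizes 5, 4. Max 5 ≤ 5, so G is a centroid.
Its neighbour E also leaves a largest component of size 5, so both are centroids.

E, G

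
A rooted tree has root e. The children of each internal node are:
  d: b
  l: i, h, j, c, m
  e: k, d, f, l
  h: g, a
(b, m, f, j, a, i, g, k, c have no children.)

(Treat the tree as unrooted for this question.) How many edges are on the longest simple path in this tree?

5

BFS from b reaches a last, at distance 5; BFS from a confirms no node is farther.
Path: b - d - e - l - h - a.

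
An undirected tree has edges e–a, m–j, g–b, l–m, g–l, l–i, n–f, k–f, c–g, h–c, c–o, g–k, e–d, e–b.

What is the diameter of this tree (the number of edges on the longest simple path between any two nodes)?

6

BFS from a reaches n last, at distance 6; BFS from n confirms no node is farther.
Path: a–e–b–g–k–f–n.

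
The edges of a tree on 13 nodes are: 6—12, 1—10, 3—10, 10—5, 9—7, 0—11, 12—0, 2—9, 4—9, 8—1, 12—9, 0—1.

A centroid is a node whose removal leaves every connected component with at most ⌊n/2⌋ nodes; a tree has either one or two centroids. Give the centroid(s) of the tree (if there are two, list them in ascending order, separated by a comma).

0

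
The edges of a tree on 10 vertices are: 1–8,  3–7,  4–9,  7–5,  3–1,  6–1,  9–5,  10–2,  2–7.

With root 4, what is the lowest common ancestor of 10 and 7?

10's ancestor chain is 10, 2, 7, 5, 9, 4 and 7's is 7, 5, 9, 4; they first meet at 7.

7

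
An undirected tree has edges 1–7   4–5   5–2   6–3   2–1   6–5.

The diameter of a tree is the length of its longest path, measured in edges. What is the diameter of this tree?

5

Starting from 3, a farthest node is 7 at distance 5.
One longest path: 3 – 6 – 5 – 2 – 1 – 7.
So the diameter is 5.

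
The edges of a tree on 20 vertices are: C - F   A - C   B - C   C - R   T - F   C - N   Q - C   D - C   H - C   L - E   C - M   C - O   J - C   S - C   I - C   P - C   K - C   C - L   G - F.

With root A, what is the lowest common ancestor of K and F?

Ancestors of K (toward the root): K, C, A.
Ancestors of F: F, C, A.
The deepest node appearing in both lists is C.

C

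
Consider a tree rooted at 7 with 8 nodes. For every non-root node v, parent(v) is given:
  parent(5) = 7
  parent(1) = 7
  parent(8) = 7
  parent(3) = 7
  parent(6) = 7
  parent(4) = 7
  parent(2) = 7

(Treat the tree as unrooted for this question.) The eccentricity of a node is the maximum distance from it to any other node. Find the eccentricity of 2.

2

Distances from 2 peak at 2, attained at 6 (3, 8, 5, 1, 4 also at distance 2).
2–7–6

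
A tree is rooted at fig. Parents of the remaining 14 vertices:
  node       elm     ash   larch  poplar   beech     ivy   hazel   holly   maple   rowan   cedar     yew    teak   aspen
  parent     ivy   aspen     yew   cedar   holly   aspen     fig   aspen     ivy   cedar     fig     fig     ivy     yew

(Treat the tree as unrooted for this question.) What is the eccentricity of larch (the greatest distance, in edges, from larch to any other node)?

4

The node farthest from larch is maple (beech, rowan, poplar, elm, teak also at distance 4), via larch – yew – aspen – ivy – maple — 4 edges.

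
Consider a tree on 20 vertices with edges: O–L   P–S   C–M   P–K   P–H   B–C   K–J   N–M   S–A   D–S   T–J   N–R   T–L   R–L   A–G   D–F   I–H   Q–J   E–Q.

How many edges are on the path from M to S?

8

M - N - R - L - T - J - K - P - S: 8 edges.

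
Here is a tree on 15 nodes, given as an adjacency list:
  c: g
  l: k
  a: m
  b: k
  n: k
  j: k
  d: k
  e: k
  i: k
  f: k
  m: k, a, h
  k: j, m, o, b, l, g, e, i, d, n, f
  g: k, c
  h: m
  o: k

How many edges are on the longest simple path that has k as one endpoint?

2

The node farthest from k is h (a, c also at distance 2), via k–m–h — 2 edges.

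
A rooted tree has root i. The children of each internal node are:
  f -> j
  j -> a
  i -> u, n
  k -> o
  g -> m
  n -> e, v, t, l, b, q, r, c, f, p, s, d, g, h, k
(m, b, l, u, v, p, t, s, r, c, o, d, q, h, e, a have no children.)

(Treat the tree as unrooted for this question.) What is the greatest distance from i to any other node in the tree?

4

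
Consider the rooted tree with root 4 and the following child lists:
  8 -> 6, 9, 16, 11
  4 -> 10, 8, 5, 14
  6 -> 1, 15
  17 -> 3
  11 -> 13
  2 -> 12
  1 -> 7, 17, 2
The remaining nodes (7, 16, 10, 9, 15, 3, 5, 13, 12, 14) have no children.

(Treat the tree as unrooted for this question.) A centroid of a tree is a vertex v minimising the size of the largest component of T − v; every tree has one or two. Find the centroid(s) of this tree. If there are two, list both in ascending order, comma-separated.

If 8 is removed the pieces have sizes 8, 4, 2, 1, 1, all ≤ ⌊17/2⌋ = 8.
Every other node leaves some component of size > 8, so the centroid is unique.

8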